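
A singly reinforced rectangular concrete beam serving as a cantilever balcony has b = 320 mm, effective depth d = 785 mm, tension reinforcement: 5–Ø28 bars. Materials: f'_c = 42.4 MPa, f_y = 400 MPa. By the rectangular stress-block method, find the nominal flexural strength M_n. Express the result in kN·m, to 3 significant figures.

A_s = 5 × 616 = 3080 mm².
T = A_s f_y = 3080 × 400 = 1232000 N = 1232 kN.
From C = T: a = T/(0.85 f'_c b) = 1232000/(0.85 × 42.4 × 320) = 106.83 mm.
M_n = T(d − a/2) = 1232 kN × (785 − 53.415) mm = 901.31 kN·m.

M_n ≈ 901 kN·m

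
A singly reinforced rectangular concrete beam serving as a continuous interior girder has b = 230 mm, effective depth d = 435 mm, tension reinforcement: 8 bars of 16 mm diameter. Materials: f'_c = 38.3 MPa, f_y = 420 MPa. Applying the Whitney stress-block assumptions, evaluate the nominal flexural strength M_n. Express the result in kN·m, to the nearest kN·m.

M_n ≈ 263 kN·m

A_s = 8 × 201 = 1608 mm².
T = A_s f_y = 1608 × 420 = 675360 N = 675.36 kN.
From C = T: a = T/(0.85 f'_c b) = 675360/(0.85 × 38.3 × 230) = 90.20 mm.
M_n = T(d − a/2) = 675.36 kN × (435 − 45.1) mm = 263.32 kN·m.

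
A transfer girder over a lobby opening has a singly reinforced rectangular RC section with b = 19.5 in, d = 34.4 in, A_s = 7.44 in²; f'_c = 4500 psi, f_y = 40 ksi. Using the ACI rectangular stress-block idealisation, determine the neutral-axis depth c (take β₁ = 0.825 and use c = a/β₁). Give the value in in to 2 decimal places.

T = A_s f_y = 7.44 × 40 = 297.6 kips.
a = T/(0.85 f'_c b) = 297.6/(0.85 × 4.5 × 19.5) = 3.9899 in.
With β₁ = 0.825, c = a/β₁ = 3.9899/0.825 = 4.84 in.

c ≈ 4.84 in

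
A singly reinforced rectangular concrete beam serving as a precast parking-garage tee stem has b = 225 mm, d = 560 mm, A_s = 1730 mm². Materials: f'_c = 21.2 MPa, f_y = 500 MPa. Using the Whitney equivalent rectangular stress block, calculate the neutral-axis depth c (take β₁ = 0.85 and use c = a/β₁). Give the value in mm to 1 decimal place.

c ≈ 251.0 mm

T = A_s f_y = 1730 × 500 = 865000 N = 865 kN.
Setting C = 0.85 f'_c a b equal to T: a = 865000/(0.85 × 21.2 × 225) = 213.343 mm.
With β₁ = 0.85, c = a/β₁ = 213.343/0.85 = 251.0 mm.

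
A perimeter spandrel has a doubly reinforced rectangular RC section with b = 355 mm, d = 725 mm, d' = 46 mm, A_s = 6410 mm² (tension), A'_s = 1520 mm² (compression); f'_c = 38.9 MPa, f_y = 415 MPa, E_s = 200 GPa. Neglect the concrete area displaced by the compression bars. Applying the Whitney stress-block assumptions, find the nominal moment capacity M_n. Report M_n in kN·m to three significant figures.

Assume both tension and compression steel yield.
Net tension couple steel: A_s − A'_s = 4890 mm².
a = (A_s − A'_s) f_y / (0.85 f'_c b) = 2029350/(0.85 × 38.9 × 355) = 172.89 mm.
c = a/β₁ = 172.89/0.772 = 223.95 mm; ε'_s = 0.003(c − d')/c = 0.0024 ≥ f_y/E_s = 0.0021, so compression steel does yield.
M_n = (A_s − A'_s) f_y (d − a/2) + A'_s f_y (d − d') = [2029350 × (725 − 86.445) + 630800 × (725 − 46)] × 10⁻⁶ = 1295.85 + 428.31 = 1724.16 kN·m.

M_n ≈ 1720 kN·m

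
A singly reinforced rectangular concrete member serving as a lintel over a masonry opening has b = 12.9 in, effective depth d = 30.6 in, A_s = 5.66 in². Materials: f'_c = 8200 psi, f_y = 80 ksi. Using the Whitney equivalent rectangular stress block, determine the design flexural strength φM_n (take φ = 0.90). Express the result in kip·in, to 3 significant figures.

T = A_s f_y = 5.66 × 80 = 452.8 kips.
a = T/(0.85 f'_c b) = 452.8/(0.85 × 8.2 × 12.9) = 5.036 in.
M_n = T(d − a/2) = 452.8 × (30.6 − 2.518) = 12715.5 kip·in.
φM_n = 0.90 × 12715.5 = 11444.0 kip·in.

φM_n ≈ 11400 kip·in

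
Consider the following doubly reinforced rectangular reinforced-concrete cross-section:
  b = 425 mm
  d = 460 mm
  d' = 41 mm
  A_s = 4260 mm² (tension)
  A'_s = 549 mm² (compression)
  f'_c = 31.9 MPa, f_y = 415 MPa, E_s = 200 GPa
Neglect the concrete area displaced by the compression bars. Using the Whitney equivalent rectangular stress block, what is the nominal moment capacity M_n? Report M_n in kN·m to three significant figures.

Assume both tension and compression steel yield.
Net tension couple steel: A_s − A'_s = 3711 mm².
a = (A_s − A'_s) f_y / (0.85 f'_c b) = 1540065/(0.85 × 31.9 × 425) = 133.64 mm.
c = a/β₁ = 133.64/0.822 = 162.58 mm; ε'_s = 0.003(c − d')/c = 0.0022 ≥ f_y/E_s = 0.0021, so compression steel does yield.
M_n = (A_s − A'_s) f_y (d − a/2) + A'_s f_y (d − d') = [1540065 × (460 − 66.82) + 227835 × (460 − 41)] × 10⁻⁶ = 605.52 + 95.46 = 700.98 kN·m.

M_n ≈ 701 kN·m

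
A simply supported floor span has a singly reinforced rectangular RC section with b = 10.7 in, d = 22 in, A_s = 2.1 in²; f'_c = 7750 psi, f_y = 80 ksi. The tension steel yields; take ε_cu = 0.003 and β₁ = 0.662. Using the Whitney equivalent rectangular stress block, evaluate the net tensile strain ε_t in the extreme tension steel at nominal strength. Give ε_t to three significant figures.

ε_t ≈ 0.0153

a = A_s f_y/(0.85 f'_c b) = 2.383 in.
β₁ = 0.662, so c = a/β₁ = 2.383/0.662 = 3.600 in.
From the linear strain diagram with ε_cu = 0.003: ε_t = 0.003 (d − c)/c = 0.003 × (22 − 3.600)/3.600 = 0.0153.
Since ε_t ≥ 0.005, the section is tension-controlled.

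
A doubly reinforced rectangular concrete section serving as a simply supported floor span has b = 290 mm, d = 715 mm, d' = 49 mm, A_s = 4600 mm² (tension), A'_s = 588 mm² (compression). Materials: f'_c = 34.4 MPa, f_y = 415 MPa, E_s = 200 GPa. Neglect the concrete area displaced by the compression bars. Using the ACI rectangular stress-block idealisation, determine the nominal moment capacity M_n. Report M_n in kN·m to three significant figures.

Assume both tension and compression steel yield.
Net tension couple steel: A_s − A'_s = 4012 mm².
a = (A_s − A'_s) f_y / (0.85 f'_c b) = 1664980/(0.85 × 34.4 × 290) = 196.35 mm.
c = a/β₁ = 196.35/0.804 = 244.22 mm; ε'_s = 0.003(c − d')/c = 0.0024 ≥ f_y/E_s = 0.0021, so compression steel does yield.
M_n = (A_s − A'_s) f_y (d − a/2) + A'_s f_y (d − d') = [1664980 × (715 − 98.175) + 244020 × (715 − 49)] × 10⁻⁶ = 1027.00 + 162.52 = 1189.52 kN·m.

M_n ≈ 1190 kN·m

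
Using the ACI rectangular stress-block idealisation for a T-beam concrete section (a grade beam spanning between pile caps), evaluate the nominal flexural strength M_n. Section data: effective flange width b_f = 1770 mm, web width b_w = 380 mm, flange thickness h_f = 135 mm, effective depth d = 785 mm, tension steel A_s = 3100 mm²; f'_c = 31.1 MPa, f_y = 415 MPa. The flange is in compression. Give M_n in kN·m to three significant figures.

M_n ≈ 992 kN·m

Tension: T = A_s f_y = 3100 × 415 = 1286500 N.
Try a within the flange: a = T/(0.85 f'_c b_f) = 1286500/(0.85 × 31.1 × 1770) = 27.50 mm.
Since a = 27.50 ≤ h_f = 135 mm, the stress block lies entirely in the flange; analyse as a rectangular beam of width b_f.
M_n = T(d − a/2) = 1286500 × (785 − 13.75) = 992.21 × 10⁶ N·mm.
M_n = 992.21 kN·m.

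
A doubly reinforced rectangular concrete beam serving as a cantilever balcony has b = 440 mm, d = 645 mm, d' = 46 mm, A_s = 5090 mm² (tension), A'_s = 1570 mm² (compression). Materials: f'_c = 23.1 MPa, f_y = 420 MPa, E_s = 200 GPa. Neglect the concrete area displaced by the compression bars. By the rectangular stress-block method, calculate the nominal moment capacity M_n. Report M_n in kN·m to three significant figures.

Assume both tension and compression steel yield.
Net tension couple steel: A_s − A'_s = 3520 mm².
a = (A_s − A'_s) f_y / (0.85 f'_c b) = 1478400/(0.85 × 23.1 × 440) = 171.12 mm.
c = a/β₁ = 171.12/0.85 = 201.32 mm; ε'_s = 0.003(c − d')/c = 0.0023 ≥ f_y/E_s = 0.0021, so compression steel does yield.
M_n = (A_s − A'_s) f_y (d − a/2) + A'_s f_y (d − d') = [1478400 × (645 − 85.56) + 659400 × (645 − 46)] × 10⁻⁶ = 827.08 + 394.98 = 1222.06 kN·m.

M_n ≈ 1220 kN·m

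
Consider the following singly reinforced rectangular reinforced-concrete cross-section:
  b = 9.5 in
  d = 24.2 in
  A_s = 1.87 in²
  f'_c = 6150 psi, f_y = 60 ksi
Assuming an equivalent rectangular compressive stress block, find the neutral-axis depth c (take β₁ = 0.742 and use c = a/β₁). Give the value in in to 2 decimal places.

T = A_s f_y = 1.87 × 60 = 112.2 kips.
a = T/(0.85 f'_c b) = 112.2/(0.85 × 6.15 × 9.5) = 2.2593 in.
With β₁ = 0.742, c = a/β₁ = 2.2593/0.742 = 3.04 in.

c ≈ 3.04 in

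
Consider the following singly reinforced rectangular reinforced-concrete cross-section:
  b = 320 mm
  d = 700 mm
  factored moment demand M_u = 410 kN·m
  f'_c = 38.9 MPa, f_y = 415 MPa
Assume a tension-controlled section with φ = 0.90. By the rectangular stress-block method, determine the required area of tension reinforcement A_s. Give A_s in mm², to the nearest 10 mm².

A_s ≈ 1640 mm²

M_n = M_u/φ = 410/0.90 = 455.556 kN·m.
With M_n = 0.85 f'_c a b (d − a/2), solve the quadratic for a:
a = d − √(d² − 2M_n/(0.85 f'_c b)) = 700 − √(700² − 2 × 455.556×10⁶/(0.85 × 38.9 × 320)) = 64.48 mm.
A_s = 0.85 f'_c a b / f_y = 0.85 × 38.9 × 64.48 × 320 / 415 = 1644.0 mm².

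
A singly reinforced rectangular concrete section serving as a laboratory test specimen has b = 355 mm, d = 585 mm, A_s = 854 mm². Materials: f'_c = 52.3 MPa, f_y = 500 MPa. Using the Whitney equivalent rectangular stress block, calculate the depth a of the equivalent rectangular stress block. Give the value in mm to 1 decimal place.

a ≈ 27.1 mm

T = A_s f_y = 854 × 500 = 427000 N = 427 kN.
Setting C = 0.85 f'_c a b equal to T: a = 427000/(0.85 × 52.3 × 355) = 27.1 mm.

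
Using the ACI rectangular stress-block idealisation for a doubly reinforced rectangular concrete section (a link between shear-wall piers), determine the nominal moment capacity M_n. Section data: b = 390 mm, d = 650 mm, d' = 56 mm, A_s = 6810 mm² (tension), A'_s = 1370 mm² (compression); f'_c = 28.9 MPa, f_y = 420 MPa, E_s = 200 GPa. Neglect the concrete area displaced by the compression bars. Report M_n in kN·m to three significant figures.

Assume both tension and compression steel yield.
Net tension couple steel: A_s − A'_s = 5440 mm².
a = (A_s − A'_s) f_y / (0.85 f'_c b) = 2284800/(0.85 × 28.9 × 390) = 238.49 mm.
c = a/β₁ = 238.49/0.844 = 282.57 mm; ε'_s = 0.003(c − d')/c = 0.0024 ≥ f_y/E_s = 0.0021, so compression steel does yield.
M_n = (A_s − A'_s) f_y (d − a/2) + A'_s f_y (d − d') = [2284800 × (650 − 119.245) + 575400 × (650 − 56)] × 10⁻⁶ = 1212.67 + 341.79 = 1554.46 kN·m.

M_n ≈ 1550 kN·m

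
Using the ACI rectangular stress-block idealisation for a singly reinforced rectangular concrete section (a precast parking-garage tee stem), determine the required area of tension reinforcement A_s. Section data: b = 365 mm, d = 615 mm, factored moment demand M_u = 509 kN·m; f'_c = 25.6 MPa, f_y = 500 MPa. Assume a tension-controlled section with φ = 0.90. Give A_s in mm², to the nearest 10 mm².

A_s ≈ 2060 mm²

M_n = M_u/φ = 509/0.90 = 565.556 kN·m.
With M_n = 0.85 f'_c a b (d − a/2), solve the quadratic for a:
a = d − √(d² − 2M_n/(0.85 f'_c b)) = 615 − √(615² − 2 × 565.556×10⁶/(0.85 × 25.6 × 365)) = 129.40 mm.
A_s = 0.85 f'_c a b / f_y = 0.85 × 25.6 × 129.40 × 365 / 500 = 2055.5 mm².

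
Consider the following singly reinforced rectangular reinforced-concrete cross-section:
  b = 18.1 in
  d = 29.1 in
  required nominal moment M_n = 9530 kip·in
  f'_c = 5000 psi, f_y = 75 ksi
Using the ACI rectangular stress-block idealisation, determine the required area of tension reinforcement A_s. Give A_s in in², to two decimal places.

From M_n = 0.85 f'_c a b (d − a/2):
a = d − √(d² − 2M_n/(0.85 f'_c b)) = 29.1 − √(29.1² − 2 × 9530/(0.85 × 5 × 18.1)) = 4.625 in.
A_s = 0.85 f'_c a b / f_y = 0.85 × 5 × 4.625 × 18.1 / 75 = 4.744 in².

A_s ≈ 4.74 in²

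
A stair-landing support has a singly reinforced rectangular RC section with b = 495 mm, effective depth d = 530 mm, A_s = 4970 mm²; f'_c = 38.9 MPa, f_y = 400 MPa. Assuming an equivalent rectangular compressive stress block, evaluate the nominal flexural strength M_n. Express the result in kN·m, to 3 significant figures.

T = A_s f_y = 4970 × 400 = 1988000 N = 1988 kN.
From C = T: a = T/(0.85 f'_c b) = 1988000/(0.85 × 38.9 × 495) = 121.46 mm.
M_n = T(d − a/2) = 1988 kN × (530 − 60.73) mm = 932.91 kN·m.

M_n ≈ 933 kN·m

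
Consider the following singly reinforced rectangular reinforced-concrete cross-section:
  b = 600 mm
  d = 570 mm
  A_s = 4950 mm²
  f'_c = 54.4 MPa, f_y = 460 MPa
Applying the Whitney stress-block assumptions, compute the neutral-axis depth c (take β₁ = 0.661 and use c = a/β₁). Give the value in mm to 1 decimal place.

T = A_s f_y = 4950 × 460 = 2277000 N = 2277 kN.
Setting C = 0.85 f'_c a b equal to T: a = 2277000/(0.85 × 54.4 × 600) = 82.072 mm.
With β₁ = 0.661, c = a/β₁ = 82.072/0.661 = 124.2 mm.

c ≈ 124.2 mm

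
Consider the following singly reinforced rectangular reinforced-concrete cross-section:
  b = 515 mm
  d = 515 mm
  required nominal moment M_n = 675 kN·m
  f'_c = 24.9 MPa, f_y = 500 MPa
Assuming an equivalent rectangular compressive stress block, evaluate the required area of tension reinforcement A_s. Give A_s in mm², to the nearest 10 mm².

With M_n = 0.85 f'_c a b (d − a/2), solve the quadratic for a:
a = d − √(d² − 2M_n/(0.85 f'_c b)) = 515 − √(515² − 2 × 675×10⁶/(0.85 × 24.9 × 515)) = 139.01 mm.
A_s = 0.85 f'_c a b / f_y = 0.85 × 24.9 × 139.01 × 515 / 500 = 3030.4 mm².

A_s ≈ 3030 mm²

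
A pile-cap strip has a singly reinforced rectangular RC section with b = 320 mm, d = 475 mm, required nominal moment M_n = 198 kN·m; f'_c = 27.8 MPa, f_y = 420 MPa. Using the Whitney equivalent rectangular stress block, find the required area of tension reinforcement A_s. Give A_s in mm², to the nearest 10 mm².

A_s ≈ 1060 mm²

With M_n = 0.85 f'_c a b (d − a/2), solve the quadratic for a:
a = d − √(d² − 2M_n/(0.85 f'_c b)) = 475 − √(475² − 2 × 198×10⁶/(0.85 × 27.8 × 320)) = 58.76 mm.
A_s = 0.85 f'_c a b / f_y = 0.85 × 27.8 × 58.76 × 320 / 420 = 1057.9 mm².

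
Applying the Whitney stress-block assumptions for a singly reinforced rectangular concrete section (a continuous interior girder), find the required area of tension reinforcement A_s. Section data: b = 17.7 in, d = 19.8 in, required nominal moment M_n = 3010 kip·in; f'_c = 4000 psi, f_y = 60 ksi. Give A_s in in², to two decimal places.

A_s ≈ 2.72 in²

From M_n = 0.85 f'_c a b (d − a/2):
a = d − √(d² − 2M_n/(0.85 f'_c b)) = 19.8 − √(19.8² − 2 × 3010/(0.85 × 4 × 17.7)) = 2.712 in.
A_s = 0.85 f'_c a b / f_y = 0.85 × 4 × 2.712 × 17.7 / 60 = 2.720 in².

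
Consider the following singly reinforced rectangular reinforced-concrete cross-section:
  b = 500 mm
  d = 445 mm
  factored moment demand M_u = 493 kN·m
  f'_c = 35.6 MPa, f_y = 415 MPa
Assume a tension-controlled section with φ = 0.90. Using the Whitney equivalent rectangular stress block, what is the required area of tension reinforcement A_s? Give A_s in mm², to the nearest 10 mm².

M_n = M_u/φ = 493/0.90 = 547.778 kN·m.
With M_n = 0.85 f'_c a b (d − a/2), solve the quadratic for a:
a = d − √(d² − 2M_n/(0.85 f'_c b)) = 445 − √(445² − 2 × 547.778×10⁶/(0.85 × 35.6 × 500)) = 90.58 mm.
A_s = 0.85 f'_c a b / f_y = 0.85 × 35.6 × 90.58 × 500 / 415 = 3302.4 mm².

A_s ≈ 3300 mm²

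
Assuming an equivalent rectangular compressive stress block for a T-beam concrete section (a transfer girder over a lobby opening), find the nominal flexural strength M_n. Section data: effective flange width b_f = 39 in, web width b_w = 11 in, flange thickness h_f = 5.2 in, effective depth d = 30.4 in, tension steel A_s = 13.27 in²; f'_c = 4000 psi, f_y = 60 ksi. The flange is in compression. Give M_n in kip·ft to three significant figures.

M_n ≈ 1810 kip·ft

Tension: T = A_s f_y = 13.27 × 60 = 796.2 kips.
Try a within the flange: a = T/(0.85 f'_c b_f) = 796.2/(0.85 × 4 × 39) = 6.005 in.
a = 6.005 > h_f = 5.2 in: the block extends into the web. Split into flange-overhang and web parts.
C_f = 0.85 f'_c (b_f − b_w) h_f = 0.85 × 4 × (39 − 11) × 5.2 = 495.0 kips.
Remaining web compression depth: a_w = (T − C_f)/(0.85 f'_c b_w) = (796.2 − 495.0)/(0.85 × 4 × 11) = 8.053 in.
M_n = C_f(d − h_f/2) + (T − C_f)(d − a_w/2) = 495.0 × (30.4 − 2.6) + 301.2 × (30.4 − 4.0265) = 13761.0 + 7943.7 = 21704.7 kip·in.
M_n = 21704.7/12 = 1808.73 kip·ft.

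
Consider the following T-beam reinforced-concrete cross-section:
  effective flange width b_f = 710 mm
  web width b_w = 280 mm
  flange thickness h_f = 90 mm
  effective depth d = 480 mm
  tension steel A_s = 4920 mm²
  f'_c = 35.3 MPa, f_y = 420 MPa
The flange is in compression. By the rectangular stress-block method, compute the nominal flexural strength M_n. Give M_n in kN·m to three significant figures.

Tension: T = A_s f_y = 4920 × 420 = 2066400 N.
Try a within the flange: a = T/(0.85 f'_c b_f) = 2066400/(0.85 × 35.3 × 710) = 97.00 mm.
a = 97.00 > h_f = 90 mm: the block extends into the web. Split into flange-overhang and web parts.
C_f = 0.85 f'_c (b_f − b_w) h_f = 0.85 × 35.3 × (710 − 280) × 90 = 1161194 N.
Remaining web compression depth: a_w = (T − C_f)/(0.85 f'_c b_w) = (2066400 − 1161194)/(0.85 × 35.3 × 280) = 107.74 mm.
M_n = C_f(d − h_f/2) + (T − C_f)(d − a_w/2) = 1161194 × (480 − 45) + 905206 × (480 − 53.87) = 505.12 + 385.74 = 890.86 × 10⁶ N·mm.
M_n = 890.86 kN·m.

M_n ≈ 891 kN·m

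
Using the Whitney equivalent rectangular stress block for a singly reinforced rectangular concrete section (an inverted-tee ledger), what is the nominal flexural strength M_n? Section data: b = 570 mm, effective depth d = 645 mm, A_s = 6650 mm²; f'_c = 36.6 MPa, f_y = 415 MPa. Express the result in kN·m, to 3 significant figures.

M_n ≈ 1570 kN·m

T = A_s f_y = 6650 × 415 = 2759750 N = 2759.75 kN.
From C = T: a = T/(0.85 f'_c b) = 2759750/(0.85 × 36.6 × 570) = 155.63 mm.
M_n = T(d − a/2) = 2759.75 kN × (645 − 77.815) mm = 1565.29 kN·m.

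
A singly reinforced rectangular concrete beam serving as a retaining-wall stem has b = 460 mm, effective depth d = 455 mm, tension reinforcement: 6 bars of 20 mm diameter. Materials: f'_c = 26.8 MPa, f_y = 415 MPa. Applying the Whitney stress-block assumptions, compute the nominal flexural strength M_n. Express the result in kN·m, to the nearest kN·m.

A_s = 6 × 314 = 1884 mm².
T = A_s f_y = 1884 × 415 = 781860 N = 781.86 kN.
From C = T: a = T/(0.85 f'_c b) = 781860/(0.85 × 26.8 × 460) = 74.61 mm.
M_n = T(d − a/2) = 781.86 kN × (455 − 37.305) mm = 326.58 kN·m.

M_n ≈ 327 kN·m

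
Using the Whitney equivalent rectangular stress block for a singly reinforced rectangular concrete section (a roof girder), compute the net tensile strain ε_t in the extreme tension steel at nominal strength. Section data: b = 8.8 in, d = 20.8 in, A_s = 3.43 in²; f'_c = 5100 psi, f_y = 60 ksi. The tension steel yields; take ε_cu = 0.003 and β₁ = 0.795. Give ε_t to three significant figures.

a = A_s f_y/(0.85 f'_c b) = 5.395 in.
β₁ = 0.795, so c = a/β₁ = 5.395/0.795 = 6.786 in.
From the linear strain diagram with ε_cu = 0.003: ε_t = 0.003 (d − c)/c = 0.003 × (20.8 − 6.786)/6.786 = 0.00620.
Since ε_t ≥ 0.005, the section is tension-controlled.

ε_t ≈ 0.00620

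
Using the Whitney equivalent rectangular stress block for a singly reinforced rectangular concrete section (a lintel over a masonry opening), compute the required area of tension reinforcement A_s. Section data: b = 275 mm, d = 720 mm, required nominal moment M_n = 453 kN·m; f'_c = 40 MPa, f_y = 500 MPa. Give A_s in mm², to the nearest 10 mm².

A_s ≈ 1320 mm²

With M_n = 0.85 f'_c a b (d − a/2), solve the quadratic for a:
a = d − √(d² − 2M_n/(0.85 f'_c b)) = 720 − √(720² − 2 × 453×10⁶/(0.85 × 40 × 275)) = 70.77 mm.
A_s = 0.85 f'_c a b / f_y = 0.85 × 40 × 70.77 × 275 / 500 = 1323.4 mm².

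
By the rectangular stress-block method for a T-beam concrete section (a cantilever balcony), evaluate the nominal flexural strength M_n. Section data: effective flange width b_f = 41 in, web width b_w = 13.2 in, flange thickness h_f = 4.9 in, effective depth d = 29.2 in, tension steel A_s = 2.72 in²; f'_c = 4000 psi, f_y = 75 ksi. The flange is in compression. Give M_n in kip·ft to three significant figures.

M_n ≈ 484 kip·ft

Tension: T = A_s f_y = 2.72 × 75 = 204 kips.
Try a within the flange: a = T/(0.85 f'_c b_f) = 204/(0.85 × 4 × 41) = 1.463 in.
Since a = 1.463 ≤ h_f = 4.9 in, the stress block lies entirely in the flange; analyse as a rectangular beam of width b_f.
M_n = T(d − a/2) = 204 × (29.2 − 0.7315) = 5807.6 kip·in.
M_n = 5807.6/12 = 483.97 kip·ft.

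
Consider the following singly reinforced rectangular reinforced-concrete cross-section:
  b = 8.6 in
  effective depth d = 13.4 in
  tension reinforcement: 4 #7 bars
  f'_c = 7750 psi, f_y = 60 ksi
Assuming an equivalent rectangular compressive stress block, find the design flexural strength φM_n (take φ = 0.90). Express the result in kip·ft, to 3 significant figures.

A_s = 4 × 0.6 = 2.4 in².
T = A_s f_y = 2.4 × 60 = 144 kips.
a = T/(0.85 f'_c b) = 144/(0.85 × 7.75 × 8.6) = 2.542 in.
M_n = T(d − a/2) = 144 × (13.4 − 1.271) = 1746.6 kip·in = 1746.6/12 = 145.55 kip·ft.
φM_n = 0.90 × 145.55 = 131.00 kip·ft.

φM_n ≈ 131 kip·ft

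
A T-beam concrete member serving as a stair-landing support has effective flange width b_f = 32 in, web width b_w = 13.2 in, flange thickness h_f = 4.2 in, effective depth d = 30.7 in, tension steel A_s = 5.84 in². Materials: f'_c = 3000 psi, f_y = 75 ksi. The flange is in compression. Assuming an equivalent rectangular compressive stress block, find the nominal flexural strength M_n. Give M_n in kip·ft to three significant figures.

M_n ≈ 1020 kip·ft

Tension: T = A_s f_y = 5.84 × 75 = 438 kips.
Try a within the flange: a = T/(0.85 f'_c b_f) = 438/(0.85 × 3 × 32) = 5.368 in.
a = 5.368 > h_f = 4.2 in: the block extends into the web. Split into flange-overhang and web parts.
C_f = 0.85 f'_c (b_f − b_w) h_f = 0.85 × 3 × (32 − 13.2) × 4.2 = 201.3 kips.
Remaining web compression depth: a_w = (T − C_f)/(0.85 f'_c b_w) = (438 − 201.3)/(0.85 × 3 × 13.2) = 7.032 in.
M_n = C_f(d − h_f/2) + (T − C_f)(d − a_w/2) = 201.3 × (30.7 − 2.1) + 236.7 × (30.7 − 3.516) = 5757.2 + 6434.5 = 12191.7 kip·in.
M_n = 12191.7/12 = 1015.98 kip·ft.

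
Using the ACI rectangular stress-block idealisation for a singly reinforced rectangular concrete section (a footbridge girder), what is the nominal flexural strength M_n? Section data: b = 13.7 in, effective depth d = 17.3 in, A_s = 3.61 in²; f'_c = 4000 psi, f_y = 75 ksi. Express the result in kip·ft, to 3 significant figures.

M_n ≈ 325 kip·ft

T = A_s f_y = 3.61 × 75 = 270.75 kips.
a = T/(0.85 f'_c b) = 270.75/(0.85 × 4 × 13.7) = 5.813 in.
M_n = T(d − a/2) = 270.75 × (17.3 − 2.9065) = 3897.0 kip·in = 3897.0/12 = 324.75 kip·ft.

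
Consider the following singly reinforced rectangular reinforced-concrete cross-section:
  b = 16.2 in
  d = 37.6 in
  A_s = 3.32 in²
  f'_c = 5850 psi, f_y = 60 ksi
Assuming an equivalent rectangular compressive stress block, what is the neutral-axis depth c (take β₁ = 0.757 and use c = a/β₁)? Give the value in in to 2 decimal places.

T = A_s f_y = 3.32 × 60 = 199.2 kips.
a = T/(0.85 f'_c b) = 199.2/(0.85 × 5.85 × 16.2) = 2.4729 in.
With β₁ = 0.757, c = a/β₁ = 2.4729/0.757 = 3.27 in.

c ≈ 3.27 in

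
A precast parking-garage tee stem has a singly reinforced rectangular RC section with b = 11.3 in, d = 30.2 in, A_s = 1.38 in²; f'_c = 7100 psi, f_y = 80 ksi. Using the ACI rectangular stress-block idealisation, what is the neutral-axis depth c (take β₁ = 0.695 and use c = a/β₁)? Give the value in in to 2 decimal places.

c ≈ 2.33 in

T = A_s f_y = 1.38 × 80 = 110.4 kips.
a = T/(0.85 f'_c b) = 110.4/(0.85 × 7.1 × 11.3) = 1.6189 in.
With β₁ = 0.695, c = a/β₁ = 1.6189/0.695 = 2.33 in.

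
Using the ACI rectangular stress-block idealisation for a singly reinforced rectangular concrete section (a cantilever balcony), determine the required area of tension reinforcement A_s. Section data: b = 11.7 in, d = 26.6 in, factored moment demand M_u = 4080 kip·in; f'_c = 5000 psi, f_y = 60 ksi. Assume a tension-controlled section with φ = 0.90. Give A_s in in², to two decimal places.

M_n = M_u/φ = 4080/0.90 = 4533.33 kip·in.
From M_n = 0.85 f'_c a b (d − a/2):
a = d − √(d² − 2M_n/(0.85 f'_c b)) = 26.6 − √(26.6² − 2 × 4533.33/(0.85 × 5 × 11.7)) = 3.682 in.
A_s = 0.85 f'_c a b / f_y = 0.85 × 5 × 3.682 × 11.7 / 60 = 3.051 in².

A_s ≈ 3.05 in²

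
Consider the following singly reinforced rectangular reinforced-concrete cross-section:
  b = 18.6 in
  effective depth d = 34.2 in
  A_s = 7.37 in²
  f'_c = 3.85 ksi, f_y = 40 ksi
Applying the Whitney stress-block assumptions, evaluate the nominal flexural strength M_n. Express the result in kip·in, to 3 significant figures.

M_n ≈ 9370 kip·in

T = A_s f_y = 7.37 × 40 = 294.8 kips.
a = T/(0.85 f'_c b) = 294.8/(0.85 × 3.85 × 18.6) = 4.843 in.
M_n = T(d − a/2) = 294.8 × (34.2 − 2.4215) = 9368.3 kip·in.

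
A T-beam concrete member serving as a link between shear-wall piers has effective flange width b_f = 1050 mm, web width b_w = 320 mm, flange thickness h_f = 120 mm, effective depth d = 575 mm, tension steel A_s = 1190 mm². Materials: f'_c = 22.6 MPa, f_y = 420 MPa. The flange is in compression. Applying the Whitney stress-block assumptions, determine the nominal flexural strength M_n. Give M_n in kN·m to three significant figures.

M_n ≈ 281 kN·m

Tension: T = A_s f_y = 1190 × 420 = 499800 N.
Try a within the flange: a = T/(0.85 f'_c b_f) = 499800/(0.85 × 22.6 × 1050) = 24.78 mm.
Since a = 24.78 ≤ h_f = 120 mm, the stress block lies entirely in the flange; analyse as a rectangular beam of width b_f.
M_n = T(d − a/2) = 499800 × (575 − 12.39) = 281.19 × 10⁶ N·mm.
M_n = 281.19 kN·m.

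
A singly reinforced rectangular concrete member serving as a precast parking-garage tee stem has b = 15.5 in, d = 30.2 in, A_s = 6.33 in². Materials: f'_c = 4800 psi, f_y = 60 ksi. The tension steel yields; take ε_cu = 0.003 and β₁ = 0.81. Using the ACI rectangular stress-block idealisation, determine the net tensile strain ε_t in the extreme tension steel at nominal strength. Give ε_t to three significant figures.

ε_t ≈ 0.00922

a = A_s f_y/(0.85 f'_c b) = 6.006 in.
β₁ = 0.81, so c = a/β₁ = 6.006/0.81 = 7.415 in.
From the linear strain diagram with ε_cu = 0.003: ε_t = 0.003 (d − c)/c = 0.003 × (30.2 − 7.415)/7.415 = 0.00922.
Since ε_t ≥ 0.005, the section is tension-controlled.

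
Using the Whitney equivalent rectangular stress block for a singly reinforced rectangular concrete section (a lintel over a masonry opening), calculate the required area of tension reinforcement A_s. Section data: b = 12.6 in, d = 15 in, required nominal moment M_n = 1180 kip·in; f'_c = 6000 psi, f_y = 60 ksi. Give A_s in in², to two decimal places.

From M_n = 0.85 f'_c a b (d − a/2):
a = d − √(d² − 2M_n/(0.85 f'_c b)) = 15 − √(15² − 2 × 1180/(0.85 × 6 × 12.6)) = 1.279 in.
A_s = 0.85 f'_c a b / f_y = 0.85 × 6 × 1.279 × 12.6 / 60 = 1.370 in².

A_s ≈ 1.37 in²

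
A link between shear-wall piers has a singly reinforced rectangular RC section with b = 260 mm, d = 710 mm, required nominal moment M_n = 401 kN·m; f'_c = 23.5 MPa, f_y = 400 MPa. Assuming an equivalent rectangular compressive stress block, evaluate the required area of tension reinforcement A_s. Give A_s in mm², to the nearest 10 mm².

With M_n = 0.85 f'_c a b (d − a/2), solve the quadratic for a:
a = d − √(d² − 2M_n/(0.85 f'_c b)) = 710 − √(710² − 2 × 401×10⁶/(0.85 × 23.5 × 260)) = 118.67 mm.
A_s = 0.85 f'_c a b / f_y = 0.85 × 23.5 × 118.67 × 260 / 400 = 1540.8 mm².

A_s ≈ 1540 mm²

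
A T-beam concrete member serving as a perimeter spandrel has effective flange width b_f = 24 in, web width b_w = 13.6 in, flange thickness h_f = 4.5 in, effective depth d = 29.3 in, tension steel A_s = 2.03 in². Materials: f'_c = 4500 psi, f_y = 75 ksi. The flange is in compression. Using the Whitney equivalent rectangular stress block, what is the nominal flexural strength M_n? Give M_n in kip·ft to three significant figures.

Tension: T = A_s f_y = 2.03 × 75 = 152.25 kips.
Try a within the flange: a = T/(0.85 f'_c b_f) = 152.25/(0.85 × 4.5 × 24) = 1.658 in.
Since a = 1.658 ≤ h_f = 4.5 in, the stress block lies entirely in the flange; analyse as a rectangular beam of width b_f.
M_n = T(d − a/2) = 152.25 × (29.3 − 0.829) = 4334.7 kip·in.
M_n = 4334.7/12 = 361.23 kip·ft.

M_n ≈ 361 kip·ft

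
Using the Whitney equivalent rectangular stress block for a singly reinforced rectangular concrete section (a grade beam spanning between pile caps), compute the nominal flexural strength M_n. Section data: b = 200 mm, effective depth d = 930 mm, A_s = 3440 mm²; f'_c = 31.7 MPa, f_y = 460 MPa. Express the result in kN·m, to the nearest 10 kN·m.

T = A_s f_y = 3440 × 460 = 1582400 N = 1582.4 kN.
From C = T: a = T/(0.85 f'_c b) = 1582400/(0.85 × 31.7 × 200) = 293.64 mm.
M_n = T(d − a/2) = 1582.4 kN × (930 − 146.82) mm = 1239.30 kN·m.

M_n ≈ 1240 kN·m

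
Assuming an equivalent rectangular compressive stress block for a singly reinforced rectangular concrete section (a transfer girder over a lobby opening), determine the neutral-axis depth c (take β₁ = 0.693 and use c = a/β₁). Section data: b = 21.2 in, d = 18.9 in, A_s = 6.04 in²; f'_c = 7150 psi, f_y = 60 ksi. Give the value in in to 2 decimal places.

T = A_s f_y = 6.04 × 60 = 362.4 kips.
a = T/(0.85 f'_c b) = 362.4/(0.85 × 7.15 × 21.2) = 2.8127 in.
With β₁ = 0.693, c = a/β₁ = 2.8127/0.693 = 4.06 in.

c ≈ 4.06 in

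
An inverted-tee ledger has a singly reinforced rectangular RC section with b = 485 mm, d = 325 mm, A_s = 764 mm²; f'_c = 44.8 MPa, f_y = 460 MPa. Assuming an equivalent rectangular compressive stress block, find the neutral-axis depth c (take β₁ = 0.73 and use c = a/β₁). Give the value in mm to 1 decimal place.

c ≈ 26.1 mm

T = A_s f_y = 764 × 460 = 351440 N = 351.44 kN.
Setting C = 0.85 f'_c a b equal to T: a = 351440/(0.85 × 44.8 × 485) = 19.029 mm.
With β₁ = 0.73, c = a/β₁ = 19.029/0.73 = 26.1 mm.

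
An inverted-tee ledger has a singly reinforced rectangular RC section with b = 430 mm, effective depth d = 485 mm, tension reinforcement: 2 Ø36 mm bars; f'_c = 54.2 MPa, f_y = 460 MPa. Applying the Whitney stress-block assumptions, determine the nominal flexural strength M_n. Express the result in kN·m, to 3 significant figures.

M_n ≈ 432 kN·m

A_s = 2 × 1018 = 2036 mm².
T = A_s f_y = 2036 × 460 = 936560 N = 936.56 kN.
From C = T: a = T/(0.85 f'_c b) = 936560/(0.85 × 54.2 × 430) = 47.28 mm.
M_n = T(d − a/2) = 936.56 kN × (485 − 23.64) mm = 432.09 kN·m.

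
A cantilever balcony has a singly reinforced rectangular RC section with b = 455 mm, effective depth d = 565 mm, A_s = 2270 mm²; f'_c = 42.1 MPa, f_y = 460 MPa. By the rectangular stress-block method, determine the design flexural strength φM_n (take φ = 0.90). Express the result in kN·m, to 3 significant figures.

φM_n ≈ 501 kN·m

T = A_s f_y = 2270 × 460 = 1044200 N = 1044.2 kN.
From C = T: a = T/(0.85 f'_c b) = 1044200/(0.85 × 42.1 × 455) = 64.13 mm.
M_n = T(d − a/2) = 1044.2 kN × (565 − 32.065) mm = 556.49 kN·m.
φM_n = 0.90 × 556.49 = 500.84 kN·m.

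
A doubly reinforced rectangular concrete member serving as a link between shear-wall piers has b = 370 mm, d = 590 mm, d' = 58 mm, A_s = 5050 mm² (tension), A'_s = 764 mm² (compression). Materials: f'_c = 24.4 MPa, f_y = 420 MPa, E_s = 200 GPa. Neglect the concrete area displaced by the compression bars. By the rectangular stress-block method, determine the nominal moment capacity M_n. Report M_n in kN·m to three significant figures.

M_n ≈ 1020 kN·m

Assume both tension and compression steel yield.
Net tension couple steel: A_s − A'_s = 4286 mm².
a = (A_s − A'_s) f_y / (0.85 f'_c b) = 1800120/(0.85 × 24.4 × 370) = 234.58 mm.
c = a/β₁ = 234.58/0.85 = 275.98 mm; ε'_s = 0.003(c − d')/c = 0.0024 ≥ f_y/E_s = 0.0021, so compression steel does yield.
M_n = (A_s − A'_s) f_y (d − a/2) + A'_s f_y (d − d') = [1800120 × (590 − 117.29) + 320880 × (590 − 58)] × 10⁻⁶ = 850.93 + 170.71 = 1021.64 kN·m.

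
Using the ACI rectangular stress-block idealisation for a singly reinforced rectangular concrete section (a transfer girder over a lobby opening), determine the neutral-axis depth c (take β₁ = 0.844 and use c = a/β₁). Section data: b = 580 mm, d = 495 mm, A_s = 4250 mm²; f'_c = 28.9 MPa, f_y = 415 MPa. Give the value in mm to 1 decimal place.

T = A_s f_y = 4250 × 415 = 1763750 N = 1763.75 kN.
Setting C = 0.85 f'_c a b equal to T: a = 1763750/(0.85 × 28.9 × 580) = 123.792 mm.
With β₁ = 0.844, c = a/β₁ = 123.792/0.844 = 146.7 mm.

c ≈ 146.7 mm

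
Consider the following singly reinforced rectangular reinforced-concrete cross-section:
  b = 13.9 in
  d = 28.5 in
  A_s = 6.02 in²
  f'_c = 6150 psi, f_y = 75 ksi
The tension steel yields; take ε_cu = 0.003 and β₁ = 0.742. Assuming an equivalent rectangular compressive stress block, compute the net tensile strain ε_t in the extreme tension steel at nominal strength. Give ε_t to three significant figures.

a = A_s f_y/(0.85 f'_c b) = 6.214 in.
β₁ = 0.742, so c = a/β₁ = 6.214/0.742 = 8.375 in.
From the linear strain diagram with ε_cu = 0.003: ε_t = 0.003 (d − c)/c = 0.003 × (28.5 − 8.375)/8.375 = 0.00721.
Since ε_t ≥ 0.005, the section is tension-controlled.

ε_t ≈ 0.00721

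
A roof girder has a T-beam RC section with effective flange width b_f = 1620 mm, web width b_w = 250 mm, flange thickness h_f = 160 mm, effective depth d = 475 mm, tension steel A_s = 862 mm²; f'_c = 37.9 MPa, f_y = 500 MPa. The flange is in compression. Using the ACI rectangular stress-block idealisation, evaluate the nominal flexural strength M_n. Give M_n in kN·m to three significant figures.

Tension: T = A_s f_y = 862 × 500 = 431000 N.
Try a within the flange: a = T/(0.85 f'_c b_f) = 431000/(0.85 × 37.9 × 1620) = 8.26 mm.
Since a = 8.26 ≤ h_f = 160 mm, the stress block lies entirely in the flange; analyse as a rectangular beam of width b_f.
M_n = T(d − a/2) = 431000 × (475 − 4.13) = 202.94 × 10⁶ N·mm.
M_n = 202.94 kN·m.

M_n ≈ 203 kN·m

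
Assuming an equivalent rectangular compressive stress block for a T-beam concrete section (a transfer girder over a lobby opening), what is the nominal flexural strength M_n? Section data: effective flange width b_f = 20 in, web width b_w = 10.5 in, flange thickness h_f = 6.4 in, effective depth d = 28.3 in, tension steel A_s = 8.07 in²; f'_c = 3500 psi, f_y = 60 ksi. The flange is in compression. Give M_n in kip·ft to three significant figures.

Tension: T = A_s f_y = 8.07 × 60 = 484.2 kips.
Try a within the flange: a = T/(0.85 f'_c b_f) = 484.2/(0.85 × 3.5 × 20) = 8.138 in.
a = 8.138 > h_f = 6.4 in: the block extends into the web. Split into flange-overhang and web parts.
C_f = 0.85 f'_c (b_f − b_w) h_f = 0.85 × 3.5 × (20 − 10.5) × 6.4 = 180.9 kips.
Remaining web compression depth: a_w = (T − C_f)/(0.85 f'_c b_w) = (484.2 − 180.9)/(0.85 × 3.5 × 10.5) = 9.709 in.
M_n = C_f(d − h_f/2) + (T − C_f)(d − a_w/2) = 180.9 × (28.3 − 3.2) + 303.3 × (28.3 − 4.8545) = 4540.6 + 7111.0 = 11651.6 kip·in.
M_n = 11651.6/12 = 970.97 kip·ft.

M_n ≈ 971 kip·ft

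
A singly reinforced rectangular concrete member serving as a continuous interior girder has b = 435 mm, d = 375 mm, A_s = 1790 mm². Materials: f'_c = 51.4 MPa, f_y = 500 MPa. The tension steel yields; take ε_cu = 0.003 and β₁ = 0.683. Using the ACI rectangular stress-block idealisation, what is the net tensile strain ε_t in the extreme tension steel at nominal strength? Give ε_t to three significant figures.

a = A_s f_y/(0.85 f'_c b) = 47.09 mm.
β₁ = 0.683, so c = a/β₁ = 47.09/0.683 = 68.95 mm.
From the linear strain diagram with ε_cu = 0.003: ε_t = 0.003 (d − c)/c = 0.003 × (375 − 68.95)/68.95 = 0.0133.
Since ε_t ≥ 0.005, the section is tension-controlled.

ε_t ≈ 0.0133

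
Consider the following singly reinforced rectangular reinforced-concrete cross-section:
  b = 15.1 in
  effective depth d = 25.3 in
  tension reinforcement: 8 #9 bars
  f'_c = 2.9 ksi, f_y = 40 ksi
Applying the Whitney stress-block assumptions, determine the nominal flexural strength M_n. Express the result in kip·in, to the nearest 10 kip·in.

M_n ≈ 6720 kip·in

A_s = 8 × 1 = 8 in².
T = A_s f_y = 8 × 40 = 320 kips.
a = T/(0.85 f'_c b) = 320/(0.85 × 2.9 × 15.1) = 8.597 in.
M_n = T(d − a/2) = 320 × (25.3 − 4.2985) = 6720.5 kip·in.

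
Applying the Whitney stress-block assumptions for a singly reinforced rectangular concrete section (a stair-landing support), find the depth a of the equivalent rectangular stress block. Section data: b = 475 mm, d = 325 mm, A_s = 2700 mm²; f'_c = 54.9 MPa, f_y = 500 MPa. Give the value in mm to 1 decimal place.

a ≈ 60.9 mm

T = A_s f_y = 2700 × 500 = 1350000 N = 1350 kN.
Setting C = 0.85 f'_c a b equal to T: a = 1350000/(0.85 × 54.9 × 475) = 60.9 mm.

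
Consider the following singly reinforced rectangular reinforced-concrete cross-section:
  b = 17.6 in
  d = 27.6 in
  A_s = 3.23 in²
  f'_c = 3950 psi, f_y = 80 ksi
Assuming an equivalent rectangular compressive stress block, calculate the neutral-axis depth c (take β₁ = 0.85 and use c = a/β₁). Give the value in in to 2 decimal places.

T = A_s f_y = 3.23 × 80 = 258.4 kips.
a = T/(0.85 f'_c b) = 258.4/(0.85 × 3.95 × 17.6) = 4.3728 in.
With β₁ = 0.85, c = a/β₁ = 4.3728/0.85 = 5.14 in.

c ≈ 5.14 in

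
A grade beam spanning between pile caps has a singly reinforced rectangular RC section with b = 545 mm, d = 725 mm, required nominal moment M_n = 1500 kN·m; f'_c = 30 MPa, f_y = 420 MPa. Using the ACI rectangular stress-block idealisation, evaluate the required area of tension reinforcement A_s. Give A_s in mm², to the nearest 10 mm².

With M_n = 0.85 f'_c a b (d − a/2), solve the quadratic for a:
a = d − √(d² − 2M_n/(0.85 f'_c b)) = 725 − √(725² − 2 × 1500×10⁶/(0.85 × 30 × 545)) = 168.44 mm.
A_s = 0.85 f'_c a b / f_y = 0.85 × 30 × 168.44 × 545 / 420 = 5573.6 mm².

A_s ≈ 5570 mm²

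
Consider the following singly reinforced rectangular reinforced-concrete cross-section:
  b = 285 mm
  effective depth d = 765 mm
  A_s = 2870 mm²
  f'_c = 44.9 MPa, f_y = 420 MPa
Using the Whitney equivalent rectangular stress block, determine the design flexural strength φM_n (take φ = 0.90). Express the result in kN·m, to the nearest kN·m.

T = A_s f_y = 2870 × 420 = 1205400 N = 1205.4 kN.
From C = T: a = T/(0.85 f'_c b) = 1205400/(0.85 × 44.9 × 285) = 110.82 mm.
M_n = T(d − a/2) = 1205.4 kN × (765 − 55.41) mm = 855.34 kN·m.
φM_n = 0.90 × 855.34 = 769.81 kN·m.

φM_n ≈ 770 kN·m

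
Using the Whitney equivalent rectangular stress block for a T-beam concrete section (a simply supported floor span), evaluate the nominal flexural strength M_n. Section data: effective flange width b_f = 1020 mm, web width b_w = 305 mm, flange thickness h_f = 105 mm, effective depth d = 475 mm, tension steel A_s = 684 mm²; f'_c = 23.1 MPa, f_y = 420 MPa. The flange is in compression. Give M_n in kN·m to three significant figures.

M_n ≈ 134 kN·m

Tension: T = A_s f_y = 684 × 420 = 287280 N.
Try a within the flange: a = T/(0.85 f'_c b_f) = 287280/(0.85 × 23.1 × 1020) = 14.34 mm.
Since a = 14.34 ≤ h_f = 105 mm, the stress block lies entirely in the flange; analyse as a rectangular beam of width b_f.
M_n = T(d − a/2) = 287280 × (475 − 7.17) = 134.40 × 10⁶ N·mm.
M_n = 134.40 kN·m.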